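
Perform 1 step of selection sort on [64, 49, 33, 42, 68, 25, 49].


Initial: [64, 49, 33, 42, 68, 25, 49]
Step 1: min=25 at 5
  Swap: [25, 49, 33, 42, 68, 64, 49]

After 1 step: [25, 49, 33, 42, 68, 64, 49]


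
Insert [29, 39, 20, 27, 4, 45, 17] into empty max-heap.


Insert 29: [29]
Insert 39: [39, 29]
Insert 20: [39, 29, 20]
Insert 27: [39, 29, 20, 27]
Insert 4: [39, 29, 20, 27, 4]
Insert 45: [45, 29, 39, 27, 4, 20]
Insert 17: [45, 29, 39, 27, 4, 20, 17]

Final heap: [45, 29, 39, 27, 4, 20, 17]


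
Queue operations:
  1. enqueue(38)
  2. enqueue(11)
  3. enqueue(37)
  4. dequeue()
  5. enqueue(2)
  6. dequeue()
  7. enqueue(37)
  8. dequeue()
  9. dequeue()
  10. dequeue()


enqueue(38) -> [38]
enqueue(11) -> [38, 11]
enqueue(37) -> [38, 11, 37]
dequeue()->38, [11, 37]
enqueue(2) -> [11, 37, 2]
dequeue()->11, [37, 2]
enqueue(37) -> [37, 2, 37]
dequeue()->37, [2, 37]
dequeue()->2, [37]
dequeue()->37, []

Final queue: []


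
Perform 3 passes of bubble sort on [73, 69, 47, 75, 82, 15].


Initial: [73, 69, 47, 75, 82, 15]
Pass 1: [69, 47, 73, 75, 15, 82] (3 swaps)
Pass 2: [47, 69, 73, 15, 75, 82] (2 swaps)
Pass 3: [47, 69, 15, 73, 75, 82] (1 swaps)

After 3 passes: [47, 69, 15, 73, 75, 82]


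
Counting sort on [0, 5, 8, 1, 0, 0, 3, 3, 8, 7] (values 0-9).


Input: [0, 5, 8, 1, 0, 0, 3, 3, 8, 7]
Counts: [3, 1, 0, 2, 0, 1, 0, 1, 2, 0]

Sorted: [0, 0, 0, 1, 3, 3, 5, 7, 8, 8]


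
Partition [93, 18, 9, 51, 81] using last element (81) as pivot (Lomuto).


Pivot: 81
  18 <= 81: swap -> [18, 93, 9, 51, 81]
  9 <= 81: swap -> [18, 9, 93, 51, 81]
  51 <= 81: swap -> [18, 9, 51, 93, 81]
Place pivot at 3: [18, 9, 51, 81, 93]

Partitioned: [18, 9, 51, 81, 93]


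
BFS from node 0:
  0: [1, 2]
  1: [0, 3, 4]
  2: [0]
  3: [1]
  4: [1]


Visit 0, enqueue [1, 2]
Visit 1, enqueue [3, 4]
Visit 2, enqueue []
Visit 3, enqueue []
Visit 4, enqueue []

BFS order: [0, 1, 2, 3, 4]


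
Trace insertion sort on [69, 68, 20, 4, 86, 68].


Initial: [69, 68, 20, 4, 86, 68]
Insert 68: [68, 69, 20, 4, 86, 68]
Insert 20: [20, 68, 69, 4, 86, 68]
Insert 4: [4, 20, 68, 69, 86, 68]
Insert 86: [4, 20, 68, 69, 86, 68]
Insert 68: [4, 20, 68, 68, 69, 86]

Sorted: [4, 20, 68, 68, 69, 86]


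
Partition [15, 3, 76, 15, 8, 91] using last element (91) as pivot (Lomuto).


Pivot: 91
  15 <= 91: advance i (no swap)
  3 <= 91: advance i (no swap)
  76 <= 91: advance i (no swap)
  15 <= 91: advance i (no swap)
  8 <= 91: advance i (no swap)
Place pivot at 5: [15, 3, 76, 15, 8, 91]

Partitioned: [15, 3, 76, 15, 8, 91]


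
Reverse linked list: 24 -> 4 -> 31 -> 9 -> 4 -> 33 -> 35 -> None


Step 1: curr=24, set curr.next=prev(None) | reversed so far: 24
Step 2: curr=4, set curr.next=prev(24) | reversed so far: 4 -> 24
Step 3: curr=31, set curr.next=prev(4) | reversed so far: 31 -> 4 -> 24
Step 4: curr=9, set curr.next=prev(31) | reversed so far: 9 -> 31 -> 4 -> 24
Step 5: curr=4, set curr.next=prev(9) | reversed so far: 4 -> 9 -> 31 -> 4 -> 24
Step 6: curr=33, set curr.next=prev(4) | reversed so far: 33 -> 4 -> 9 -> 31 -> 4 -> 24
Step 7: curr=35, set curr.next=prev(33) | reversed so far: 35 -> 33 -> 4 -> 9 -> 31 -> 4 -> 24

35 -> 33 -> 4 -> 9 -> 31 -> 4 -> 24 -> None


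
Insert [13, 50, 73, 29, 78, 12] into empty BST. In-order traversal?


Insert 13: root
Insert 50: R from 13
Insert 73: R from 13 -> R from 50
Insert 29: R from 13 -> L from 50
Insert 78: R from 13 -> R from 50 -> R from 73
Insert 12: L from 13

In-order: [12, 13, 29, 50, 73, 78]


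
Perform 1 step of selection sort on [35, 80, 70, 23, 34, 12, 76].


Initial: [35, 80, 70, 23, 34, 12, 76]
Step 1: min=12 at 5
  Swap: [12, 80, 70, 23, 34, 35, 76]

After 1 step: [12, 80, 70, 23, 34, 35, 76]


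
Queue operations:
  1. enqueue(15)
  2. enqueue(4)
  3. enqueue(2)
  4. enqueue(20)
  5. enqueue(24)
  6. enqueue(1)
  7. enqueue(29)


enqueue(15) -> [15]
enqueue(4) -> [15, 4]
enqueue(2) -> [15, 4, 2]
enqueue(20) -> [15, 4, 2, 20]
enqueue(24) -> [15, 4, 2, 20, 24]
enqueue(1) -> [15, 4, 2, 20, 24, 1]
enqueue(29) -> [15, 4, 2, 20, 24, 1, 29]

Final queue: [15, 4, 2, 20, 24, 1, 29]


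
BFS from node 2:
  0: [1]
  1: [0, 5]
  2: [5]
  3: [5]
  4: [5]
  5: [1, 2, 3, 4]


Visit 2, enqueue [5]
Visit 5, enqueue [1, 3, 4]
Visit 1, enqueue [0]
Visit 3, enqueue []
Visit 4, enqueue []
Visit 0, enqueue []

BFS order: [2, 5, 1, 3, 4, 0]


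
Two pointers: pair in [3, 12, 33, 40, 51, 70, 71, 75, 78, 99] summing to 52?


lo=0(3)+hi=9(99)=102
lo=0(3)+hi=8(78)=81
lo=0(3)+hi=7(75)=78
lo=0(3)+hi=6(71)=74
lo=0(3)+hi=5(70)=73
lo=0(3)+hi=4(51)=54
lo=0(3)+hi=3(40)=43
lo=1(12)+hi=3(40)=52

Yes: 12+40=52


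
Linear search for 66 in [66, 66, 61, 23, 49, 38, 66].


i=0: 66==66 found!

Found at 0, 1 comps


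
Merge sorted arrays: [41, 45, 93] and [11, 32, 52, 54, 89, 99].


Take 11 from B
Take 32 from B
Take 41 from A
Take 45 from A
Take 52 from B
Take 54 from B
Take 89 from B
Take 93 from A

Merged: [11, 32, 41, 45, 52, 54, 89, 93, 99]


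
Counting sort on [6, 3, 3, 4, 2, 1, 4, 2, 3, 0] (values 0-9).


Input: [6, 3, 3, 4, 2, 1, 4, 2, 3, 0]
Counts: [1, 1, 2, 3, 2, 0, 1, 0, 0, 0]

Sorted: [0, 1, 2, 2, 3, 3, 3, 4, 4, 6]


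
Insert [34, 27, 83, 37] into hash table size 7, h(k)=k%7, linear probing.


Insert 34: h=6 -> slot 6
Insert 27: h=6, 1 probes -> slot 0
Insert 83: h=6, 2 probes -> slot 1
Insert 37: h=2 -> slot 2

Table: [27, 83, 37, None, None, None, 34]


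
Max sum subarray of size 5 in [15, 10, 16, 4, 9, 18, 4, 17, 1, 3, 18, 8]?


[0:5]: 54
[1:6]: 57
[2:7]: 51
[3:8]: 52
[4:9]: 49
[5:10]: 43
[6:11]: 43
[7:12]: 47

Max: 57 at [1:6]


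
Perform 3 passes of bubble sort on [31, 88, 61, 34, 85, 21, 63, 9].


Initial: [31, 88, 61, 34, 85, 21, 63, 9]
Pass 1: [31, 61, 34, 85, 21, 63, 9, 88] (6 swaps)
Pass 2: [31, 34, 61, 21, 63, 9, 85, 88] (4 swaps)
Pass 3: [31, 34, 21, 61, 9, 63, 85, 88] (2 swaps)

After 3 passes: [31, 34, 21, 61, 9, 63, 85, 88]


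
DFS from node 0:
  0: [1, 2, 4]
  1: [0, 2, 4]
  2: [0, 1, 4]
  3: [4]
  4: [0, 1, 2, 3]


Visit 0, push [4, 2, 1]
Visit 1, push [4, 2]
Visit 2, push [4]
Visit 4, push [3]
Visit 3, push []

DFS order: [0, 1, 2, 4, 3]


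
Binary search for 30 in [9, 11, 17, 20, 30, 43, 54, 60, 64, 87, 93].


Step 1: lo=0, hi=10, mid=5, val=43
Step 2: lo=0, hi=4, mid=2, val=17
Step 3: lo=3, hi=4, mid=3, val=20
Step 4: lo=4, hi=4, mid=4, val=30

Found at index 4


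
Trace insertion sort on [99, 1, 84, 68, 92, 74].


Initial: [99, 1, 84, 68, 92, 74]
Insert 1: [1, 99, 84, 68, 92, 74]
Insert 84: [1, 84, 99, 68, 92, 74]
Insert 68: [1, 68, 84, 99, 92, 74]
Insert 92: [1, 68, 84, 92, 99, 74]
Insert 74: [1, 68, 74, 84, 92, 99]

Sorted: [1, 68, 74, 84, 92, 99]


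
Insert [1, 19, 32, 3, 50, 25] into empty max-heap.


Insert 1: [1]
Insert 19: [19, 1]
Insert 32: [32, 1, 19]
Insert 3: [32, 3, 19, 1]
Insert 50: [50, 32, 19, 1, 3]
Insert 25: [50, 32, 25, 1, 3, 19]

Final heap: [50, 32, 25, 1, 3, 19]


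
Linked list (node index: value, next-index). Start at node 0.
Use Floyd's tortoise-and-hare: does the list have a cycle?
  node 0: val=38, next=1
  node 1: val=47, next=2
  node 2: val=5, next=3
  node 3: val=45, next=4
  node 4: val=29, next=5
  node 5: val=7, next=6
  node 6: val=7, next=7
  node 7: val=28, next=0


Floyd's tortoise (slow, +1) and hare (fast, +2):
  init: slow=0, fast=0
  step 1: slow=1, fast=2
  step 2: slow=2, fast=4
  step 3: slow=3, fast=6
  step 4: slow=4, fast=0
  step 5: slow=5, fast=2
  step 6: slow=6, fast=4
  step 7: slow=7, fast=6
  step 8: slow=0, fast=0
  slow == fast at node 0: cycle detected

Cycle: yes


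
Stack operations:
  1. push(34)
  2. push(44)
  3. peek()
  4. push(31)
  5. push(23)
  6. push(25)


push(34) -> [34]
push(44) -> [34, 44]
peek()->44
push(31) -> [34, 44, 31]
push(23) -> [34, 44, 31, 23]
push(25) -> [34, 44, 31, 23, 25]

Final stack: [34, 44, 31, 23, 25]


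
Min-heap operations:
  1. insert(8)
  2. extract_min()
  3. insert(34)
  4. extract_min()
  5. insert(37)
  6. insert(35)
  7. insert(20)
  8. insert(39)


insert(8) -> [8]
extract_min()->8, []
insert(34) -> [34]
extract_min()->34, []
insert(37) -> [37]
insert(35) -> [35, 37]
insert(20) -> [20, 37, 35]
insert(39) -> [20, 37, 35, 39]

Final heap: [20, 37, 35, 39]


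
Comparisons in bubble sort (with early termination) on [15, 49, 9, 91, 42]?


Algorithm: bubble sort (with early termination)
Input: [15, 49, 9, 91, 42]
Sorted: [9, 15, 42, 49, 91]

9


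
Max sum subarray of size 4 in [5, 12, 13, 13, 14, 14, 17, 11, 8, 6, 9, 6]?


[0:4]: 43
[1:5]: 52
[2:6]: 54
[3:7]: 58
[4:8]: 56
[5:9]: 50
[6:10]: 42
[7:11]: 34
[8:12]: 29

Max: 58 at [3:7]


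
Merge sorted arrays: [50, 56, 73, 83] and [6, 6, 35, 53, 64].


Take 6 from B
Take 6 from B
Take 35 from B
Take 50 from A
Take 53 from B
Take 56 from A
Take 64 from B

Merged: [6, 6, 35, 50, 53, 56, 64, 73, 83]


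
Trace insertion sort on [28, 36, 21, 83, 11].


Initial: [28, 36, 21, 83, 11]
Insert 36: [28, 36, 21, 83, 11]
Insert 21: [21, 28, 36, 83, 11]
Insert 83: [21, 28, 36, 83, 11]
Insert 11: [11, 21, 28, 36, 83]

Sorted: [11, 21, 28, 36, 83]


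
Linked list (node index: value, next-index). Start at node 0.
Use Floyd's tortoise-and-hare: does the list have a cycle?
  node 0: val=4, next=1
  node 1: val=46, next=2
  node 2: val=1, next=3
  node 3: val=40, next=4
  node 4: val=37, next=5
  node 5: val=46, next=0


Floyd's tortoise (slow, +1) and hare (fast, +2):
  init: slow=0, fast=0
  step 1: slow=1, fast=2
  step 2: slow=2, fast=4
  step 3: slow=3, fast=0
  step 4: slow=4, fast=2
  step 5: slow=5, fast=4
  step 6: slow=0, fast=0
  slow == fast at node 0: cycle detected

Cycle: yes


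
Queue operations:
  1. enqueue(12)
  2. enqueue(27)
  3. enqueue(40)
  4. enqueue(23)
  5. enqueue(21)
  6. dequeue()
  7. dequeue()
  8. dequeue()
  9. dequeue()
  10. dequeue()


enqueue(12) -> [12]
enqueue(27) -> [12, 27]
enqueue(40) -> [12, 27, 40]
enqueue(23) -> [12, 27, 40, 23]
enqueue(21) -> [12, 27, 40, 23, 21]
dequeue()->12, [27, 40, 23, 21]
dequeue()->27, [40, 23, 21]
dequeue()->40, [23, 21]
dequeue()->23, [21]
dequeue()->21, []

Final queue: []


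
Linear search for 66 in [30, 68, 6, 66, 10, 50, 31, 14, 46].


i=0: 30!=66
i=1: 68!=66
i=2: 6!=66
i=3: 66==66 found!

Found at 3, 4 comps


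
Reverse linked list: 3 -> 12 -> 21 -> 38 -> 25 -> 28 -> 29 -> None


Step 1: curr=3, set curr.next=prev(None) | reversed so far: 3
Step 2: curr=12, set curr.next=prev(3) | reversed so far: 12 -> 3
Step 3: curr=21, set curr.next=prev(12) | reversed so far: 21 -> 12 -> 3
Step 4: curr=38, set curr.next=prev(21) | reversed so far: 38 -> 21 -> 12 -> 3
Step 5: curr=25, set curr.next=prev(38) | reversed so far: 25 -> 38 -> 21 -> 12 -> 3
Step 6: curr=28, set curr.next=prev(25) | reversed so far: 28 -> 25 -> 38 -> 21 -> 12 -> 3
Step 7: curr=29, set curr.next=prev(28) | reversed so far: 29 -> 28 -> 25 -> 38 -> 21 -> 12 -> 3

29 -> 28 -> 25 -> 38 -> 21 -> 12 -> 3 -> None


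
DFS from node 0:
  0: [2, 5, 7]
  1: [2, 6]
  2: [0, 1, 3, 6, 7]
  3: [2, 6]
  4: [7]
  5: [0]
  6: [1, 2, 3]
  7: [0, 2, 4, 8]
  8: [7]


Visit 0, push [7, 5, 2]
Visit 2, push [7, 6, 3, 1]
Visit 1, push [6]
Visit 6, push [3]
Visit 3, push []
Visit 7, push [8, 4]
Visit 4, push []
Visit 8, push []
Visit 5, push []

DFS order: [0, 2, 1, 6, 3, 7, 4, 8, 5]


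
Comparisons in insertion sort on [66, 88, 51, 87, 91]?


Algorithm: insertion sort
Input: [66, 88, 51, 87, 91]
Sorted: [51, 66, 87, 88, 91]

6


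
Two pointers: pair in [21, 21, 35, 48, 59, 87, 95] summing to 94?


lo=0(21)+hi=6(95)=116
lo=0(21)+hi=5(87)=108
lo=0(21)+hi=4(59)=80
lo=1(21)+hi=4(59)=80
lo=2(35)+hi=4(59)=94

Yes: 35+59=94


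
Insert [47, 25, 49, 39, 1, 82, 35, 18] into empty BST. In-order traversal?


Insert 47: root
Insert 25: L from 47
Insert 49: R from 47
Insert 39: L from 47 -> R from 25
Insert 1: L from 47 -> L from 25
Insert 82: R from 47 -> R from 49
Insert 35: L from 47 -> R from 25 -> L from 39
Insert 18: L from 47 -> L from 25 -> R from 1

In-order: [1, 18, 25, 35, 39, 47, 49, 82]


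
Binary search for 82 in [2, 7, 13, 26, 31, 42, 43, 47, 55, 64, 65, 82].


Step 1: lo=0, hi=11, mid=5, val=42
Step 2: lo=6, hi=11, mid=8, val=55
Step 3: lo=9, hi=11, mid=10, val=65
Step 4: lo=11, hi=11, mid=11, val=82

Found at index 11


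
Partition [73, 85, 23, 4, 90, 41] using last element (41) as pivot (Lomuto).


Pivot: 41
  23 <= 41: swap -> [23, 85, 73, 4, 90, 41]
  4 <= 41: swap -> [23, 4, 73, 85, 90, 41]
Place pivot at 2: [23, 4, 41, 85, 90, 73]

Partitioned: [23, 4, 41, 85, 90, 73]


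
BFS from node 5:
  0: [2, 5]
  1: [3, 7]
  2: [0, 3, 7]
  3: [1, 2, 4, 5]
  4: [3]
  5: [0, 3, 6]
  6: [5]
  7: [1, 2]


Visit 5, enqueue [0, 3, 6]
Visit 0, enqueue [2]
Visit 3, enqueue [1, 4]
Visit 6, enqueue []
Visit 2, enqueue [7]
Visit 1, enqueue []
Visit 4, enqueue []
Visit 7, enqueue []

BFS order: [5, 0, 3, 6, 2, 1, 4, 7]


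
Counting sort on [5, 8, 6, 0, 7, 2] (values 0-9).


Input: [5, 8, 6, 0, 7, 2]
Counts: [1, 0, 1, 0, 0, 1, 1, 1, 1, 0]

Sorted: [0, 2, 5, 6, 7, 8]


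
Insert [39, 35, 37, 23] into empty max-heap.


Insert 39: [39]
Insert 35: [39, 35]
Insert 37: [39, 35, 37]
Insert 23: [39, 35, 37, 23]

Final heap: [39, 35, 37, 23]


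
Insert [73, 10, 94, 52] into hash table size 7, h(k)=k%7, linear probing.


Insert 73: h=3 -> slot 3
Insert 10: h=3, 1 probes -> slot 4
Insert 94: h=3, 2 probes -> slot 5
Insert 52: h=3, 3 probes -> slot 6

Table: [None, None, None, 73, 10, 94, 52]


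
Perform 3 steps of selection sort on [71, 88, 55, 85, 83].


Initial: [71, 88, 55, 85, 83]
Step 1: min=55 at 2
  Swap: [55, 88, 71, 85, 83]
Step 2: min=71 at 2
  Swap: [55, 71, 88, 85, 83]
Step 3: min=83 at 4
  Swap: [55, 71, 83, 85, 88]

After 3 steps: [55, 71, 83, 85, 88]


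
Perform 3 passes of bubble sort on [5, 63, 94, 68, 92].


Initial: [5, 63, 94, 68, 92]
Pass 1: [5, 63, 68, 92, 94] (2 swaps)
Pass 2: [5, 63, 68, 92, 94] (0 swaps)
Pass 3: [5, 63, 68, 92, 94] (0 swaps)

After 3 passes: [5, 63, 68, 92, 94]


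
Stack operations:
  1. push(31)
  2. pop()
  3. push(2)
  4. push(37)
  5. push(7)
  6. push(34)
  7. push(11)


push(31) -> [31]
pop()->31, []
push(2) -> [2]
push(37) -> [2, 37]
push(7) -> [2, 37, 7]
push(34) -> [2, 37, 7, 34]
push(11) -> [2, 37, 7, 34, 11]

Final stack: [2, 37, 7, 34, 11]


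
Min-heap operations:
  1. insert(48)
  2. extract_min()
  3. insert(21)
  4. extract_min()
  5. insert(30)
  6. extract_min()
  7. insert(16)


insert(48) -> [48]
extract_min()->48, []
insert(21) -> [21]
extract_min()->21, []
insert(30) -> [30]
extract_min()->30, []
insert(16) -> [16]

Final heap: [16]


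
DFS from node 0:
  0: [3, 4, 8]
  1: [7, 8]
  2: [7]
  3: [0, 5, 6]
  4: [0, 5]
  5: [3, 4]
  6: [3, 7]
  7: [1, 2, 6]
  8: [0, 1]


Visit 0, push [8, 4, 3]
Visit 3, push [6, 5]
Visit 5, push [4]
Visit 4, push []
Visit 6, push [7]
Visit 7, push [2, 1]
Visit 1, push [8]
Visit 8, push []
Visit 2, push []

DFS order: [0, 3, 5, 4, 6, 7, 1, 8, 2]


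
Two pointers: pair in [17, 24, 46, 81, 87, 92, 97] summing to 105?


lo=0(17)+hi=6(97)=114
lo=0(17)+hi=5(92)=109
lo=0(17)+hi=4(87)=104
lo=1(24)+hi=4(87)=111
lo=1(24)+hi=3(81)=105

Yes: 24+81=105


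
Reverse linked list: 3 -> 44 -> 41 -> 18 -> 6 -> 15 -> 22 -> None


Step 1: curr=3, set curr.next=prev(None) | reversed so far: 3
Step 2: curr=44, set curr.next=prev(3) | reversed so far: 44 -> 3
Step 3: curr=41, set curr.next=prev(44) | reversed so far: 41 -> 44 -> 3
Step 4: curr=18, set curr.next=prev(41) | reversed so far: 18 -> 41 -> 44 -> 3
Step 5: curr=6, set curr.next=prev(18) | reversed so far: 6 -> 18 -> 41 -> 44 -> 3
Step 6: curr=15, set curr.next=prev(6) | reversed so far: 15 -> 6 -> 18 -> 41 -> 44 -> 3
Step 7: curr=22, set curr.next=prev(15) | reversed so far: 22 -> 15 -> 6 -> 18 -> 41 -> 44 -> 3

22 -> 15 -> 6 -> 18 -> 41 -> 44 -> 3 -> None


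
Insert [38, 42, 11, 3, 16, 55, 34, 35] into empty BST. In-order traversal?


Insert 38: root
Insert 42: R from 38
Insert 11: L from 38
Insert 3: L from 38 -> L from 11
Insert 16: L from 38 -> R from 11
Insert 55: R from 38 -> R from 42
Insert 34: L from 38 -> R from 11 -> R from 16
Insert 35: L from 38 -> R from 11 -> R from 16 -> R from 34

In-order: [3, 11, 16, 34, 35, 38, 42, 55]


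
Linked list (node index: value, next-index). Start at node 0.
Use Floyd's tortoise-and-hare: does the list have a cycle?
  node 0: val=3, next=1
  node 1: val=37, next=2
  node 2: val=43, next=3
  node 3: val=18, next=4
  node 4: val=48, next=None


Floyd's tortoise (slow, +1) and hare (fast, +2):
  init: slow=0, fast=0
  step 1: slow=1, fast=2
  step 2: slow=2, fast=4
  step 3: fast -> None, no cycle

Cycle: no


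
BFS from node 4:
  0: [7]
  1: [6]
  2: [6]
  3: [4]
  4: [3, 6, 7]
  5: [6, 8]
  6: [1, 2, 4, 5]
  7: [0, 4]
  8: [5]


Visit 4, enqueue [3, 6, 7]
Visit 3, enqueue []
Visit 6, enqueue [1, 2, 5]
Visit 7, enqueue [0]
Visit 1, enqueue []
Visit 2, enqueue []
Visit 5, enqueue [8]
Visit 0, enqueue []
Visit 8, enqueue []

BFS order: [4, 3, 6, 7, 1, 2, 5, 0, 8]


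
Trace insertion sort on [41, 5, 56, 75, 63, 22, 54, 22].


Initial: [41, 5, 56, 75, 63, 22, 54, 22]
Insert 5: [5, 41, 56, 75, 63, 22, 54, 22]
Insert 56: [5, 41, 56, 75, 63, 22, 54, 22]
Insert 75: [5, 41, 56, 75, 63, 22, 54, 22]
Insert 63: [5, 41, 56, 63, 75, 22, 54, 22]
Insert 22: [5, 22, 41, 56, 63, 75, 54, 22]
Insert 54: [5, 22, 41, 54, 56, 63, 75, 22]
Insert 22: [5, 22, 22, 41, 54, 56, 63, 75]

Sorted: [5, 22, 22, 41, 54, 56, 63, 75]


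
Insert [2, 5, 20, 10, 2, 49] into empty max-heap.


Insert 2: [2]
Insert 5: [5, 2]
Insert 20: [20, 2, 5]
Insert 10: [20, 10, 5, 2]
Insert 2: [20, 10, 5, 2, 2]
Insert 49: [49, 10, 20, 2, 2, 5]

Final heap: [49, 10, 20, 2, 2, 5]


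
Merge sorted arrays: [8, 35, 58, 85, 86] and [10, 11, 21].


Take 8 from A
Take 10 from B
Take 11 from B
Take 21 from B

Merged: [8, 10, 11, 21, 35, 58, 85, 86]


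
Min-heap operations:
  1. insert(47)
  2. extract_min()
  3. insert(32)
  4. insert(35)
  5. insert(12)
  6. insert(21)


insert(47) -> [47]
extract_min()->47, []
insert(32) -> [32]
insert(35) -> [32, 35]
insert(12) -> [12, 35, 32]
insert(21) -> [12, 21, 32, 35]

Final heap: [12, 21, 32, 35]


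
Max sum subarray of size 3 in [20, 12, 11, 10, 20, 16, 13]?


[0:3]: 43
[1:4]: 33
[2:5]: 41
[3:6]: 46
[4:7]: 49

Max: 49 at [4:7]


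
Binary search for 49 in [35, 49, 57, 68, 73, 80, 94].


Step 1: lo=0, hi=6, mid=3, val=68
Step 2: lo=0, hi=2, mid=1, val=49

Found at index 1


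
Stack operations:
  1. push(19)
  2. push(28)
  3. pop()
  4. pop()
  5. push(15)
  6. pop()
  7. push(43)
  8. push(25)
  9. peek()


push(19) -> [19]
push(28) -> [19, 28]
pop()->28, [19]
pop()->19, []
push(15) -> [15]
pop()->15, []
push(43) -> [43]
push(25) -> [43, 25]
peek()->25

Final stack: [43, 25]


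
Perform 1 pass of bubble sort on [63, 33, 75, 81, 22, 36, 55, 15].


Initial: [63, 33, 75, 81, 22, 36, 55, 15]
Pass 1: [33, 63, 75, 22, 36, 55, 15, 81] (5 swaps)

After 1 pass: [33, 63, 75, 22, 36, 55, 15, 81]


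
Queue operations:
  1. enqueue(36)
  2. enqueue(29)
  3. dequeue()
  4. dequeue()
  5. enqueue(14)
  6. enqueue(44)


enqueue(36) -> [36]
enqueue(29) -> [36, 29]
dequeue()->36, [29]
dequeue()->29, []
enqueue(14) -> [14]
enqueue(44) -> [14, 44]

Final queue: [14, 44]


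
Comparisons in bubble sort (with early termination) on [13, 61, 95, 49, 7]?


Algorithm: bubble sort (with early termination)
Input: [13, 61, 95, 49, 7]
Sorted: [7, 13, 49, 61, 95]

10


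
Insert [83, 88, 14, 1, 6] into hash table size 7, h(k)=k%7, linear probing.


Insert 83: h=6 -> slot 6
Insert 88: h=4 -> slot 4
Insert 14: h=0 -> slot 0
Insert 1: h=1 -> slot 1
Insert 6: h=6, 3 probes -> slot 2

Table: [14, 1, 6, None, 88, None, 83]


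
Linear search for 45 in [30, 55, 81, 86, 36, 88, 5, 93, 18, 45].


i=0: 30!=45
i=1: 55!=45
i=2: 81!=45
i=3: 86!=45
i=4: 36!=45
i=5: 88!=45
i=6: 5!=45
i=7: 93!=45
i=8: 18!=45
i=9: 45==45 found!

Found at 9, 10 comps


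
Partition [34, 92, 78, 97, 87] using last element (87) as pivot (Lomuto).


Pivot: 87
  34 <= 87: advance i (no swap)
  78 <= 87: swap -> [34, 78, 92, 97, 87]
Place pivot at 2: [34, 78, 87, 97, 92]

Partitioned: [34, 78, 87, 97, 92]


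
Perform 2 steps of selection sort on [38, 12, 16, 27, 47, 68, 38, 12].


Initial: [38, 12, 16, 27, 47, 68, 38, 12]
Step 1: min=12 at 1
  Swap: [12, 38, 16, 27, 47, 68, 38, 12]
Step 2: min=12 at 7
  Swap: [12, 12, 16, 27, 47, 68, 38, 38]

After 2 steps: [12, 12, 16, 27, 47, 68, 38, 38]


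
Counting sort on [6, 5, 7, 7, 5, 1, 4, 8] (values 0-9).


Input: [6, 5, 7, 7, 5, 1, 4, 8]
Counts: [0, 1, 0, 0, 1, 2, 1, 2, 1, 0]

Sorted: [1, 4, 5, 5, 6, 7, 7, 8]


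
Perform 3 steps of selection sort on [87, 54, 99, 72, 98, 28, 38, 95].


Initial: [87, 54, 99, 72, 98, 28, 38, 95]
Step 1: min=28 at 5
  Swap: [28, 54, 99, 72, 98, 87, 38, 95]
Step 2: min=38 at 6
  Swap: [28, 38, 99, 72, 98, 87, 54, 95]
Step 3: min=54 at 6
  Swap: [28, 38, 54, 72, 98, 87, 99, 95]

After 3 steps: [28, 38, 54, 72, 98, 87, 99, 95]


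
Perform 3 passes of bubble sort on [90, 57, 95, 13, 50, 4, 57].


Initial: [90, 57, 95, 13, 50, 4, 57]
Pass 1: [57, 90, 13, 50, 4, 57, 95] (5 swaps)
Pass 2: [57, 13, 50, 4, 57, 90, 95] (4 swaps)
Pass 3: [13, 50, 4, 57, 57, 90, 95] (3 swaps)

After 3 passes: [13, 50, 4, 57, 57, 90, 95]


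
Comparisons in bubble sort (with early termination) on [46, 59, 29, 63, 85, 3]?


Algorithm: bubble sort (with early termination)
Input: [46, 59, 29, 63, 85, 3]
Sorted: [3, 29, 46, 59, 63, 85]

15


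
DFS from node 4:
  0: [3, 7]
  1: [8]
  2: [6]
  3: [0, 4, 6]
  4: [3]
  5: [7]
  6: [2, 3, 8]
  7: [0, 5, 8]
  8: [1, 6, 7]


Visit 4, push [3]
Visit 3, push [6, 0]
Visit 0, push [7]
Visit 7, push [8, 5]
Visit 5, push []
Visit 8, push [6, 1]
Visit 1, push []
Visit 6, push [2]
Visit 2, push []

DFS order: [4, 3, 0, 7, 5, 8, 1, 6, 2]


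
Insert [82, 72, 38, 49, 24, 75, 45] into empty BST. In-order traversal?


Insert 82: root
Insert 72: L from 82
Insert 38: L from 82 -> L from 72
Insert 49: L from 82 -> L from 72 -> R from 38
Insert 24: L from 82 -> L from 72 -> L from 38
Insert 75: L from 82 -> R from 72
Insert 45: L from 82 -> L from 72 -> R from 38 -> L from 49

In-order: [24, 38, 45, 49, 72, 75, 82]


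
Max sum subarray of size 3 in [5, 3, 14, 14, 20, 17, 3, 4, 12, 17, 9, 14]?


[0:3]: 22
[1:4]: 31
[2:5]: 48
[3:6]: 51
[4:7]: 40
[5:8]: 24
[6:9]: 19
[7:10]: 33
[8:11]: 38
[9:12]: 40

Max: 51 at [3:6]


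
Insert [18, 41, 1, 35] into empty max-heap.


Insert 18: [18]
Insert 41: [41, 18]
Insert 1: [41, 18, 1]
Insert 35: [41, 35, 1, 18]

Final heap: [41, 35, 1, 18]


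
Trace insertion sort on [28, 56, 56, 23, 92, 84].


Initial: [28, 56, 56, 23, 92, 84]
Insert 56: [28, 56, 56, 23, 92, 84]
Insert 56: [28, 56, 56, 23, 92, 84]
Insert 23: [23, 28, 56, 56, 92, 84]
Insert 92: [23, 28, 56, 56, 92, 84]
Insert 84: [23, 28, 56, 56, 84, 92]

Sorted: [23, 28, 56, 56, 84, 92]


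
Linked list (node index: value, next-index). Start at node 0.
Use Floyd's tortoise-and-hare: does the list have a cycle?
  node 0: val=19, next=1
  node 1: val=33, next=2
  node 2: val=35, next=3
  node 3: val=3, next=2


Floyd's tortoise (slow, +1) and hare (fast, +2):
  init: slow=0, fast=0
  step 1: slow=1, fast=2
  step 2: slow=2, fast=2
  slow == fast at node 2: cycle detected

Cycle: yes


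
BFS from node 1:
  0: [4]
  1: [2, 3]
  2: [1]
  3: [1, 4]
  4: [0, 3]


Visit 1, enqueue [2, 3]
Visit 2, enqueue []
Visit 3, enqueue [4]
Visit 4, enqueue [0]
Visit 0, enqueue []

BFS order: [1, 2, 3, 4, 0]


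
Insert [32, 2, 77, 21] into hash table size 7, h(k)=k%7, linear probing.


Insert 32: h=4 -> slot 4
Insert 2: h=2 -> slot 2
Insert 77: h=0 -> slot 0
Insert 21: h=0, 1 probes -> slot 1

Table: [77, 21, 2, None, 32, None, None]


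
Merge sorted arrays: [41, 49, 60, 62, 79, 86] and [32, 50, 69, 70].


Take 32 from B
Take 41 from A
Take 49 from A
Take 50 from B
Take 60 from A
Take 62 from A
Take 69 from B
Take 70 from B

Merged: [32, 41, 49, 50, 60, 62, 69, 70, 79, 86]


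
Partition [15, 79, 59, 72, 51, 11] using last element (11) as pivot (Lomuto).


Pivot: 11
Place pivot at 0: [11, 79, 59, 72, 51, 15]

Partitioned: [11, 79, 59, 72, 51, 15]


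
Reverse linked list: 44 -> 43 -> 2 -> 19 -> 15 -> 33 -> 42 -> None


Step 1: curr=44, set curr.next=prev(None) | reversed so far: 44
Step 2: curr=43, set curr.next=prev(44) | reversed so far: 43 -> 44
Step 3: curr=2, set curr.next=prev(43) | reversed so far: 2 -> 43 -> 44
Step 4: curr=19, set curr.next=prev(2) | reversed so far: 19 -> 2 -> 43 -> 44
Step 5: curr=15, set curr.next=prev(19) | reversed so far: 15 -> 19 -> 2 -> 43 -> 44
Step 6: curr=33, set curr.next=prev(15) | reversed so far: 33 -> 15 -> 19 -> 2 -> 43 -> 44
Step 7: curr=42, set curr.next=prev(33) | reversed so far: 42 -> 33 -> 15 -> 19 -> 2 -> 43 -> 44

42 -> 33 -> 15 -> 19 -> 2 -> 43 -> 44 -> None


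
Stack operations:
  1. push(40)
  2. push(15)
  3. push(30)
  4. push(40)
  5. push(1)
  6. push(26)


push(40) -> [40]
push(15) -> [40, 15]
push(30) -> [40, 15, 30]
push(40) -> [40, 15, 30, 40]
push(1) -> [40, 15, 30, 40, 1]
push(26) -> [40, 15, 30, 40, 1, 26]

Final stack: [40, 15, 30, 40, 1, 26]


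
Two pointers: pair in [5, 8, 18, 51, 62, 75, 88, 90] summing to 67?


lo=0(5)+hi=7(90)=95
lo=0(5)+hi=6(88)=93
lo=0(5)+hi=5(75)=80
lo=0(5)+hi=4(62)=67

Yes: 5+62=67


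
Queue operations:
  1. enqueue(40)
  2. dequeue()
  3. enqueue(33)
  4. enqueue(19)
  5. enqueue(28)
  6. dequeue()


enqueue(40) -> [40]
dequeue()->40, []
enqueue(33) -> [33]
enqueue(19) -> [33, 19]
enqueue(28) -> [33, 19, 28]
dequeue()->33, [19, 28]

Final queue: [19, 28]


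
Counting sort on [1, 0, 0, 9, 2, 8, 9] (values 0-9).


Input: [1, 0, 0, 9, 2, 8, 9]
Counts: [2, 1, 1, 0, 0, 0, 0, 0, 1, 2]

Sorted: [0, 0, 1, 2, 8, 9, 9]


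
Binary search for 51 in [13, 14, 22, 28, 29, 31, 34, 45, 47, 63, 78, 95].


Step 1: lo=0, hi=11, mid=5, val=31
Step 2: lo=6, hi=11, mid=8, val=47
Step 3: lo=9, hi=11, mid=10, val=78
Step 4: lo=9, hi=9, mid=9, val=63

Not found


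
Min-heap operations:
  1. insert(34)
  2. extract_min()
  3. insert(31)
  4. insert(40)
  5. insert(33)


insert(34) -> [34]
extract_min()->34, []
insert(31) -> [31]
insert(40) -> [31, 40]
insert(33) -> [31, 40, 33]

Final heap: [31, 40, 33]


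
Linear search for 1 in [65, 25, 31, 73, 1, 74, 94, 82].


i=0: 65!=1
i=1: 25!=1
i=2: 31!=1
i=3: 73!=1
i=4: 1==1 found!

Found at 4, 5 comps


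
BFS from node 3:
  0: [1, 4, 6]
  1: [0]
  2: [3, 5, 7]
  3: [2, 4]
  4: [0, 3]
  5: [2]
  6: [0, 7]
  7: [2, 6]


Visit 3, enqueue [2, 4]
Visit 2, enqueue [5, 7]
Visit 4, enqueue [0]
Visit 5, enqueue []
Visit 7, enqueue [6]
Visit 0, enqueue [1]
Visit 6, enqueue []
Visit 1, enqueue []

BFS order: [3, 2, 4, 5, 7, 0, 6, 1]


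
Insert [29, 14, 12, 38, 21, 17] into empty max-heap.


Insert 29: [29]
Insert 14: [29, 14]
Insert 12: [29, 14, 12]
Insert 38: [38, 29, 12, 14]
Insert 21: [38, 29, 12, 14, 21]
Insert 17: [38, 29, 17, 14, 21, 12]

Final heap: [38, 29, 17, 14, 21, 12]


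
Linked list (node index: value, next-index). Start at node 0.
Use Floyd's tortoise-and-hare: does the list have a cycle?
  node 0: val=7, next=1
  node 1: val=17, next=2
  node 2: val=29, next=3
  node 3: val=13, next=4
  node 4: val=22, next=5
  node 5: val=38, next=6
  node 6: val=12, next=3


Floyd's tortoise (slow, +1) and hare (fast, +2):
  init: slow=0, fast=0
  step 1: slow=1, fast=2
  step 2: slow=2, fast=4
  step 3: slow=3, fast=6
  step 4: slow=4, fast=4
  slow == fast at node 4: cycle detected

Cycle: yes


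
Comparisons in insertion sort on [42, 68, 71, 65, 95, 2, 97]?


Algorithm: insertion sort
Input: [42, 68, 71, 65, 95, 2, 97]
Sorted: [2, 42, 65, 68, 71, 95, 97]

12


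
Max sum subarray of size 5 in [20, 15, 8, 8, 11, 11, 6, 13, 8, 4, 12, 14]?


[0:5]: 62
[1:6]: 53
[2:7]: 44
[3:8]: 49
[4:9]: 49
[5:10]: 42
[6:11]: 43
[7:12]: 51

Max: 62 at [0:5]


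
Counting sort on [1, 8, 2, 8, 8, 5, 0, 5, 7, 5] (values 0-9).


Input: [1, 8, 2, 8, 8, 5, 0, 5, 7, 5]
Counts: [1, 1, 1, 0, 0, 3, 0, 1, 3, 0]

Sorted: [0, 1, 2, 5, 5, 5, 7, 8, 8, 8]


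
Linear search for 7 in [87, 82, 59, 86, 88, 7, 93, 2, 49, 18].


i=0: 87!=7
i=1: 82!=7
i=2: 59!=7
i=3: 86!=7
i=4: 88!=7
i=5: 7==7 found!

Found at 5, 6 comps


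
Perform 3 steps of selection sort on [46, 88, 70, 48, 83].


Initial: [46, 88, 70, 48, 83]
Step 1: min=46 at 0
  Swap: [46, 88, 70, 48, 83]
Step 2: min=48 at 3
  Swap: [46, 48, 70, 88, 83]
Step 3: min=70 at 2
  Swap: [46, 48, 70, 88, 83]

After 3 steps: [46, 48, 70, 88, 83]


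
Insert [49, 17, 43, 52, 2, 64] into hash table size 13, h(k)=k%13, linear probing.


Insert 49: h=10 -> slot 10
Insert 17: h=4 -> slot 4
Insert 43: h=4, 1 probes -> slot 5
Insert 52: h=0 -> slot 0
Insert 2: h=2 -> slot 2
Insert 64: h=12 -> slot 12

Table: [52, None, 2, None, 17, 43, None, None, None, None, 49, None, 64]


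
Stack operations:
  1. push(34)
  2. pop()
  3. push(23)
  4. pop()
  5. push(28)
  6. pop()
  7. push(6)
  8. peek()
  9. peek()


push(34) -> [34]
pop()->34, []
push(23) -> [23]
pop()->23, []
push(28) -> [28]
pop()->28, []
push(6) -> [6]
peek()->6
peek()->6

Final stack: [6]


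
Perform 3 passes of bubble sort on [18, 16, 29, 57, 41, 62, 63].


Initial: [18, 16, 29, 57, 41, 62, 63]
Pass 1: [16, 18, 29, 41, 57, 62, 63] (2 swaps)
Pass 2: [16, 18, 29, 41, 57, 62, 63] (0 swaps)
Pass 3: [16, 18, 29, 41, 57, 62, 63] (0 swaps)

After 3 passes: [16, 18, 29, 41, 57, 62, 63]


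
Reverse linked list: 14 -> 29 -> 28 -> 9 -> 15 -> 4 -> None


Step 1: curr=14, set curr.next=prev(None) | reversed so far: 14
Step 2: curr=29, set curr.next=prev(14) | reversed so far: 29 -> 14
Step 3: curr=28, set curr.next=prev(29) | reversed so far: 28 -> 29 -> 14
Step 4: curr=9, set curr.next=prev(28) | reversed so far: 9 -> 28 -> 29 -> 14
Step 5: curr=15, set curr.next=prev(9) | reversed so far: 15 -> 9 -> 28 -> 29 -> 14
Step 6: curr=4, set curr.next=prev(15) | reversed so far: 4 -> 15 -> 9 -> 28 -> 29 -> 14

4 -> 15 -> 9 -> 28 -> 29 -> 14 -> None


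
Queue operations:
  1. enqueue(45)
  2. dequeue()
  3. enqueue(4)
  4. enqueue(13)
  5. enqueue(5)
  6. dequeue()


enqueue(45) -> [45]
dequeue()->45, []
enqueue(4) -> [4]
enqueue(13) -> [4, 13]
enqueue(5) -> [4, 13, 5]
dequeue()->4, [13, 5]

Final queue: [13, 5]


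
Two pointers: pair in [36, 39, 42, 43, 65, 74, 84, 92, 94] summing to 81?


lo=0(36)+hi=8(94)=130
lo=0(36)+hi=7(92)=128
lo=0(36)+hi=6(84)=120
lo=0(36)+hi=5(74)=110
lo=0(36)+hi=4(65)=101
lo=0(36)+hi=3(43)=79
lo=1(39)+hi=3(43)=82
lo=1(39)+hi=2(42)=81

Yes: 39+42=81


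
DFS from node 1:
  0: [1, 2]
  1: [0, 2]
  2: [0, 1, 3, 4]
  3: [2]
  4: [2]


Visit 1, push [2, 0]
Visit 0, push [2]
Visit 2, push [4, 3]
Visit 3, push []
Visit 4, push []

DFS order: [1, 0, 2, 3, 4]


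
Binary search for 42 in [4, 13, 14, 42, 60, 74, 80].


Step 1: lo=0, hi=6, mid=3, val=42

Found at index 3


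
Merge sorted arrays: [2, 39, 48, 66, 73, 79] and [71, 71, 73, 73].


Take 2 from A
Take 39 from A
Take 48 from A
Take 66 from A
Take 71 from B
Take 71 from B
Take 73 from A
Take 73 from B
Take 73 from B

Merged: [2, 39, 48, 66, 71, 71, 73, 73, 73, 79]


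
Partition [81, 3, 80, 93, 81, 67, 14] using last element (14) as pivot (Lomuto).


Pivot: 14
  3 <= 14: swap -> [3, 81, 80, 93, 81, 67, 14]
Place pivot at 1: [3, 14, 80, 93, 81, 67, 81]

Partitioned: [3, 14, 80, 93, 81, 67, 81]


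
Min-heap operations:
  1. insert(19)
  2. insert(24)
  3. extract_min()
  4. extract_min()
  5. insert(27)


insert(19) -> [19]
insert(24) -> [19, 24]
extract_min()->19, [24]
extract_min()->24, []
insert(27) -> [27]

Final heap: [27]


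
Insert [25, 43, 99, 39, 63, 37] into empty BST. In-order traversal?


Insert 25: root
Insert 43: R from 25
Insert 99: R from 25 -> R from 43
Insert 39: R from 25 -> L from 43
Insert 63: R from 25 -> R from 43 -> L from 99
Insert 37: R from 25 -> L from 43 -> L from 39

In-order: [25, 37, 39, 43, 63, 99]


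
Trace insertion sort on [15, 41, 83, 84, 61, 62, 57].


Initial: [15, 41, 83, 84, 61, 62, 57]
Insert 41: [15, 41, 83, 84, 61, 62, 57]
Insert 83: [15, 41, 83, 84, 61, 62, 57]
Insert 84: [15, 41, 83, 84, 61, 62, 57]
Insert 61: [15, 41, 61, 83, 84, 62, 57]
Insert 62: [15, 41, 61, 62, 83, 84, 57]
Insert 57: [15, 41, 57, 61, 62, 83, 84]

Sorted: [15, 41, 57, 61, 62, 83, 84]


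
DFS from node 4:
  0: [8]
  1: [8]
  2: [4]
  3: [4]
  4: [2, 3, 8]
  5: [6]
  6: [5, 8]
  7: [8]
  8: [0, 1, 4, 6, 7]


Visit 4, push [8, 3, 2]
Visit 2, push []
Visit 3, push []
Visit 8, push [7, 6, 1, 0]
Visit 0, push []
Visit 1, push []
Visit 6, push [5]
Visit 5, push []
Visit 7, push []

DFS order: [4, 2, 3, 8, 0, 1, 6, 5, 7]


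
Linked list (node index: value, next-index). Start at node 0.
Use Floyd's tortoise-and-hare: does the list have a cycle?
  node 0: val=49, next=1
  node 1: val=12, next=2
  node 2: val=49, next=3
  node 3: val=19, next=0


Floyd's tortoise (slow, +1) and hare (fast, +2):
  init: slow=0, fast=0
  step 1: slow=1, fast=2
  step 2: slow=2, fast=0
  step 3: slow=3, fast=2
  step 4: slow=0, fast=0
  slow == fast at node 0: cycle detected

Cycle: yes


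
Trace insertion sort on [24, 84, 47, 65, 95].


Initial: [24, 84, 47, 65, 95]
Insert 84: [24, 84, 47, 65, 95]
Insert 47: [24, 47, 84, 65, 95]
Insert 65: [24, 47, 65, 84, 95]
Insert 95: [24, 47, 65, 84, 95]

Sorted: [24, 47, 65, 84, 95]


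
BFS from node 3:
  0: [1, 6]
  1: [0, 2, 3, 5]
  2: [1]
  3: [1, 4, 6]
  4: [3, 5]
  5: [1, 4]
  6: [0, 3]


Visit 3, enqueue [1, 4, 6]
Visit 1, enqueue [0, 2, 5]
Visit 4, enqueue []
Visit 6, enqueue []
Visit 0, enqueue []
Visit 2, enqueue []
Visit 5, enqueue []

BFS order: [3, 1, 4, 6, 0, 2, 5]


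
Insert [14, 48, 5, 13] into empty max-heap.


Insert 14: [14]
Insert 48: [48, 14]
Insert 5: [48, 14, 5]
Insert 13: [48, 14, 5, 13]

Final heap: [48, 14, 5, 13]


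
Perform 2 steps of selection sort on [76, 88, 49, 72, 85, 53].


Initial: [76, 88, 49, 72, 85, 53]
Step 1: min=49 at 2
  Swap: [49, 88, 76, 72, 85, 53]
Step 2: min=53 at 5
  Swap: [49, 53, 76, 72, 85, 88]

After 2 steps: [49, 53, 76, 72, 85, 88]


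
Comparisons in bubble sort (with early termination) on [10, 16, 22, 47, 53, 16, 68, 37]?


Algorithm: bubble sort (with early termination)
Input: [10, 16, 22, 47, 53, 16, 68, 37]
Sorted: [10, 16, 16, 22, 37, 47, 53, 68]

22


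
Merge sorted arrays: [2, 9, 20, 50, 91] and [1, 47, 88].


Take 1 from B
Take 2 from A
Take 9 from A
Take 20 from A
Take 47 from B
Take 50 from A
Take 88 from B

Merged: [1, 2, 9, 20, 47, 50, 88, 91]


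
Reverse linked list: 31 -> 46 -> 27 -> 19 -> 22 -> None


Step 1: curr=31, set curr.next=prev(None) | reversed so far: 31
Step 2: curr=46, set curr.next=prev(31) | reversed so far: 46 -> 31
Step 3: curr=27, set curr.next=prev(46) | reversed so far: 27 -> 46 -> 31
Step 4: curr=19, set curr.next=prev(27) | reversed so far: 19 -> 27 -> 46 -> 31
Step 5: curr=22, set curr.next=prev(19) | reversed so far: 22 -> 19 -> 27 -> 46 -> 31

22 -> 19 -> 27 -> 46 -> 31 -> None


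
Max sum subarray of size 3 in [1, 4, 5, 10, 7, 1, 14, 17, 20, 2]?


[0:3]: 10
[1:4]: 19
[2:5]: 22
[3:6]: 18
[4:7]: 22
[5:8]: 32
[6:9]: 51
[7:10]: 39

Max: 51 at [6:9]


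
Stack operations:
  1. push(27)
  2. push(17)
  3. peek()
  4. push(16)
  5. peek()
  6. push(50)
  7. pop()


push(27) -> [27]
push(17) -> [27, 17]
peek()->17
push(16) -> [27, 17, 16]
peek()->16
push(50) -> [27, 17, 16, 50]
pop()->50, [27, 17, 16]

Final stack: [27, 17, 16]


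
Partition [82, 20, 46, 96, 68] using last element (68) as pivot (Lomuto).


Pivot: 68
  20 <= 68: swap -> [20, 82, 46, 96, 68]
  46 <= 68: swap -> [20, 46, 82, 96, 68]
Place pivot at 2: [20, 46, 68, 96, 82]

Partitioned: [20, 46, 68, 96, 82]


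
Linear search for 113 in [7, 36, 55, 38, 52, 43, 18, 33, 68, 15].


i=0: 7!=113
i=1: 36!=113
i=2: 55!=113
i=3: 38!=113
i=4: 52!=113
i=5: 43!=113
i=6: 18!=113
i=7: 33!=113
i=8: 68!=113
i=9: 15!=113

Not found, 10 comps


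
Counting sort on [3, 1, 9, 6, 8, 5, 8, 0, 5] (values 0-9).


Input: [3, 1, 9, 6, 8, 5, 8, 0, 5]
Counts: [1, 1, 0, 1, 0, 2, 1, 0, 2, 1]

Sorted: [0, 1, 3, 5, 5, 6, 8, 8, 9]


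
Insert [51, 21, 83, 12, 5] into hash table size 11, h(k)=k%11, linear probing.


Insert 51: h=7 -> slot 7
Insert 21: h=10 -> slot 10
Insert 83: h=6 -> slot 6
Insert 12: h=1 -> slot 1
Insert 5: h=5 -> slot 5

Table: [None, 12, None, None, None, 5, 83, 51, None, None, 21]


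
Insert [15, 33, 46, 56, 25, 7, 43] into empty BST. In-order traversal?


Insert 15: root
Insert 33: R from 15
Insert 46: R from 15 -> R from 33
Insert 56: R from 15 -> R from 33 -> R from 46
Insert 25: R from 15 -> L from 33
Insert 7: L from 15
Insert 43: R from 15 -> R from 33 -> L from 46

In-order: [7, 15, 25, 33, 43, 46, 56]


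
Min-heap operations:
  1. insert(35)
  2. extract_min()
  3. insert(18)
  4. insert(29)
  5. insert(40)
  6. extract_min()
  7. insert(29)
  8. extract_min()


insert(35) -> [35]
extract_min()->35, []
insert(18) -> [18]
insert(29) -> [18, 29]
insert(40) -> [18, 29, 40]
extract_min()->18, [29, 40]
insert(29) -> [29, 40, 29]
extract_min()->29, [29, 40]

Final heap: [29, 40]


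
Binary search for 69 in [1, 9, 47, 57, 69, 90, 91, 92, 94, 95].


Step 1: lo=0, hi=9, mid=4, val=69

Found at index 4


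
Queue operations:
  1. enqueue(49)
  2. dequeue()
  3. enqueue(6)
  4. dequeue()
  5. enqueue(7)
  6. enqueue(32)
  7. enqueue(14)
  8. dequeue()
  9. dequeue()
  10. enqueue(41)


enqueue(49) -> [49]
dequeue()->49, []
enqueue(6) -> [6]
dequeue()->6, []
enqueue(7) -> [7]
enqueue(32) -> [7, 32]
enqueue(14) -> [7, 32, 14]
dequeue()->7, [32, 14]
dequeue()->32, [14]
enqueue(41) -> [14, 41]

Final queue: [14, 41]


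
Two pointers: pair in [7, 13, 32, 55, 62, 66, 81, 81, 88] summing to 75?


lo=0(7)+hi=8(88)=95
lo=0(7)+hi=7(81)=88
lo=0(7)+hi=6(81)=88
lo=0(7)+hi=5(66)=73
lo=1(13)+hi=5(66)=79
lo=1(13)+hi=4(62)=75

Yes: 13+62=75


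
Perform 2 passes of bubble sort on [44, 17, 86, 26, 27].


Initial: [44, 17, 86, 26, 27]
Pass 1: [17, 44, 26, 27, 86] (3 swaps)
Pass 2: [17, 26, 27, 44, 86] (2 swaps)

After 2 passes: [17, 26, 27, 44, 86]


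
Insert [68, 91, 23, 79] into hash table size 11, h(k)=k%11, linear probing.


Insert 68: h=2 -> slot 2
Insert 91: h=3 -> slot 3
Insert 23: h=1 -> slot 1
Insert 79: h=2, 2 probes -> slot 4

Table: [None, 23, 68, 91, 79, None, None, None, None, None, None]


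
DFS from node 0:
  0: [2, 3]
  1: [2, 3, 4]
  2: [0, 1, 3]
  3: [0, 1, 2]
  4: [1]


Visit 0, push [3, 2]
Visit 2, push [3, 1]
Visit 1, push [4, 3]
Visit 3, push []
Visit 4, push []

DFS order: [0, 2, 1, 3, 4]


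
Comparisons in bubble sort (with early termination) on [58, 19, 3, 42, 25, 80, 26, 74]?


Algorithm: bubble sort (with early termination)
Input: [58, 19, 3, 42, 25, 80, 26, 74]
Sorted: [3, 19, 25, 26, 42, 58, 74, 80]

22


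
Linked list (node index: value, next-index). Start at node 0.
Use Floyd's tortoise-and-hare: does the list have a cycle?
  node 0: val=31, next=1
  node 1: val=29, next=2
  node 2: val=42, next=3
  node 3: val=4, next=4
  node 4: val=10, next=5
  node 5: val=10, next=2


Floyd's tortoise (slow, +1) and hare (fast, +2):
  init: slow=0, fast=0
  step 1: slow=1, fast=2
  step 2: slow=2, fast=4
  step 3: slow=3, fast=2
  step 4: slow=4, fast=4
  slow == fast at node 4: cycle detected

Cycle: yes


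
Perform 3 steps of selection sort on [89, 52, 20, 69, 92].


Initial: [89, 52, 20, 69, 92]
Step 1: min=20 at 2
  Swap: [20, 52, 89, 69, 92]
Step 2: min=52 at 1
  Swap: [20, 52, 89, 69, 92]
Step 3: min=69 at 3
  Swap: [20, 52, 69, 89, 92]

After 3 steps: [20, 52, 69, 89, 92]


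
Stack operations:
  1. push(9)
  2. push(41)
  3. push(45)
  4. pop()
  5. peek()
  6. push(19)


push(9) -> [9]
push(41) -> [9, 41]
push(45) -> [9, 41, 45]
pop()->45, [9, 41]
peek()->41
push(19) -> [9, 41, 19]

Final stack: [9, 41, 19]
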